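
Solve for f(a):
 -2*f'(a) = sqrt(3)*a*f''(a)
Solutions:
 f(a) = C1 + C2*a^(1 - 2*sqrt(3)/3)


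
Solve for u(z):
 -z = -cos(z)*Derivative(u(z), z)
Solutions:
 u(z) = C1 + Integral(z/cos(z), z)


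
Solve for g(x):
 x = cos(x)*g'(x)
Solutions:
 g(x) = C1 + Integral(x/cos(x), x)


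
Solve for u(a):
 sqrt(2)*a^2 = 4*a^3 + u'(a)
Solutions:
 u(a) = C1 - a^4 + sqrt(2)*a^3/3


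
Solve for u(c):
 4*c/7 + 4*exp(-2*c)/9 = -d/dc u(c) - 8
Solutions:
 u(c) = C1 - 2*c^2/7 - 8*c + 2*exp(-2*c)/9


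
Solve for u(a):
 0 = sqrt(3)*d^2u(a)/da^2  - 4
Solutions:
 u(a) = C1 + C2*a + 2*sqrt(3)*a^2/3


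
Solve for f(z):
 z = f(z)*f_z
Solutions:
 f(z) = -sqrt(C1 + z^2)
 f(z) = sqrt(C1 + z^2)


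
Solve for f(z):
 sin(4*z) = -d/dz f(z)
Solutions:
 f(z) = C1 + cos(4*z)/4


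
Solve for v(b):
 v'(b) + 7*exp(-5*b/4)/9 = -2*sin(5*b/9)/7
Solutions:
 v(b) = C1 + 18*cos(5*b/9)/35 + 28*exp(-5*b/4)/45


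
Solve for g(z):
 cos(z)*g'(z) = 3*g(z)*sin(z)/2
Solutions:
 g(z) = C1/cos(z)^(3/2)


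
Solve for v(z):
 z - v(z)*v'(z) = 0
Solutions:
 v(z) = -sqrt(C1 + z^2)
 v(z) = sqrt(C1 + z^2)


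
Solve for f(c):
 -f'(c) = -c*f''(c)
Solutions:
 f(c) = C1 + C2*c^2


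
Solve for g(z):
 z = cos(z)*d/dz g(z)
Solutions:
 g(z) = C1 + Integral(z/cos(z), z)


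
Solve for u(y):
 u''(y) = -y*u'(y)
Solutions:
 u(y) = C1 + C2*erf(sqrt(2)*y/2)


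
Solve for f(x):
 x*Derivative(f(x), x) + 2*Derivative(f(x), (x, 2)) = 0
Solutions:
 f(x) = C1 + C2*erf(x/2)


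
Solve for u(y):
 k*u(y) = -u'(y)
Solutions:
 u(y) = C1*exp(-k*y)


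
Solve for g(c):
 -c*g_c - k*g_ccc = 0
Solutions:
 g(c) = C1 + Integral(C2*airyai(c*(-1/k)^(1/3)) + C3*airybi(c*(-1/k)^(1/3)), c)


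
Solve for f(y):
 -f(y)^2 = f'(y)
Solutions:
 f(y) = 1/(C1 + y)


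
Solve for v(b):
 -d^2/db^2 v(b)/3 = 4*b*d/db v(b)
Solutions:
 v(b) = C1 + C2*erf(sqrt(6)*b)


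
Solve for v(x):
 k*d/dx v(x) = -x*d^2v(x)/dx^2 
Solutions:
 v(x) = C1 + x^(1 - re(k))*(C2*sin(log(x)*Abs(im(k))) + C3*cos(log(x)*im(k)))


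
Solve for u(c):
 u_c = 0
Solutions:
 u(c) = C1


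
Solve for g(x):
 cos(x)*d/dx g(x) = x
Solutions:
 g(x) = C1 + Integral(x/cos(x), x)


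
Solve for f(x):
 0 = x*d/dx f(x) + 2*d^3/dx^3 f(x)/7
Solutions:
 f(x) = C1 + Integral(C2*airyai(-2^(2/3)*7^(1/3)*x/2) + C3*airybi(-2^(2/3)*7^(1/3)*x/2), x)


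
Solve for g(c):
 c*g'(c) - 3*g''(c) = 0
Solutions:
 g(c) = C1 + C2*erfi(sqrt(6)*c/6)


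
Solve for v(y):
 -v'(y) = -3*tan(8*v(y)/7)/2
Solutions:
 v(y) = -7*asin(C1*exp(12*y/7))/8 + 7*pi/8
 v(y) = 7*asin(C1*exp(12*y/7))/8


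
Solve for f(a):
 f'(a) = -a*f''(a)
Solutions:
 f(a) = C1 + C2*log(a)


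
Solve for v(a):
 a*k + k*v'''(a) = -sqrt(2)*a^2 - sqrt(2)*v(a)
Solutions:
 v(a) = C1*exp(2^(1/6)*a*(-1/k)^(1/3)) + C2*exp(2^(1/6)*a*(-1/k)^(1/3)*(-1 + sqrt(3)*I)/2) + C3*exp(-2^(1/6)*a*(-1/k)^(1/3)*(1 + sqrt(3)*I)/2) - a^2 - sqrt(2)*a*k/2


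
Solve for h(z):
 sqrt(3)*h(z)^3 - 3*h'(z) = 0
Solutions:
 h(z) = -sqrt(6)*sqrt(-1/(C1 + sqrt(3)*z))/2
 h(z) = sqrt(6)*sqrt(-1/(C1 + sqrt(3)*z))/2


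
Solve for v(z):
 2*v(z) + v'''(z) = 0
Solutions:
 v(z) = C3*exp(-2^(1/3)*z) + (C1*sin(2^(1/3)*sqrt(3)*z/2) + C2*cos(2^(1/3)*sqrt(3)*z/2))*exp(2^(1/3)*z/2)


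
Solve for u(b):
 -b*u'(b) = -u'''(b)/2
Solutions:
 u(b) = C1 + Integral(C2*airyai(2^(1/3)*b) + C3*airybi(2^(1/3)*b), b)


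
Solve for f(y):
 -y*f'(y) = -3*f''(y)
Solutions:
 f(y) = C1 + C2*erfi(sqrt(6)*y/6)


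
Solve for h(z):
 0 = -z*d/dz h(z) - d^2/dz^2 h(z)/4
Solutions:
 h(z) = C1 + C2*erf(sqrt(2)*z)


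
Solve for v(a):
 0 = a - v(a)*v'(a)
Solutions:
 v(a) = -sqrt(C1 + a^2)
 v(a) = sqrt(C1 + a^2)


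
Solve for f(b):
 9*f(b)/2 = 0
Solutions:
 f(b) = 0


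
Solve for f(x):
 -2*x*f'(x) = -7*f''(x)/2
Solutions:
 f(x) = C1 + C2*erfi(sqrt(14)*x/7)


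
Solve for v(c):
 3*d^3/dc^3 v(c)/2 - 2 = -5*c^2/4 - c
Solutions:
 v(c) = C1 + C2*c + C3*c^2 - c^5/72 - c^4/36 + 2*c^3/9


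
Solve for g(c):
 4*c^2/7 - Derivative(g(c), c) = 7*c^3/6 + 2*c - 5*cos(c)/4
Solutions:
 g(c) = C1 - 7*c^4/24 + 4*c^3/21 - c^2 + 5*sin(c)/4


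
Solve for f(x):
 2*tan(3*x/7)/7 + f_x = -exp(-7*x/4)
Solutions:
 f(x) = C1 - log(tan(3*x/7)^2 + 1)/3 + 4*exp(-7*x/4)/7


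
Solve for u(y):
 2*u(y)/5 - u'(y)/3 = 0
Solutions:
 u(y) = C1*exp(6*y/5)


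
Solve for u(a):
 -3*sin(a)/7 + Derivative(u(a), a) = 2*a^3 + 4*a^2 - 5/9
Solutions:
 u(a) = C1 + a^4/2 + 4*a^3/3 - 5*a/9 - 3*cos(a)/7


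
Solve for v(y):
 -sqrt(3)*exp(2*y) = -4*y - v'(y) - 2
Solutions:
 v(y) = C1 - 2*y^2 - 2*y + sqrt(3)*exp(2*y)/2


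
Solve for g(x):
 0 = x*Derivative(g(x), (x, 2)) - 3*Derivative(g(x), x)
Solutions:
 g(x) = C1 + C2*x^4


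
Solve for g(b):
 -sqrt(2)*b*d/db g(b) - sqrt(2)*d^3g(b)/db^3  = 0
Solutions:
 g(b) = C1 + Integral(C2*airyai(-b) + C3*airybi(-b), b)


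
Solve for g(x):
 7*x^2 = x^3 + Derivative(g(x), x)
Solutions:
 g(x) = C1 - x^4/4 + 7*x^3/3


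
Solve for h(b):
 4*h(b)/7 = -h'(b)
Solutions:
 h(b) = C1*exp(-4*b/7)


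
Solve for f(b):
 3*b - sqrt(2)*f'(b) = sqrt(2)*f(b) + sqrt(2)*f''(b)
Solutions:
 f(b) = 3*sqrt(2)*b/2 + (C1*sin(sqrt(3)*b/2) + C2*cos(sqrt(3)*b/2))*exp(-b/2) - 3*sqrt(2)/2


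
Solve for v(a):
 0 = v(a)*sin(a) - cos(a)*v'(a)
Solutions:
 v(a) = C1/cos(a)


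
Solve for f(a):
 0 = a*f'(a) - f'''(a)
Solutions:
 f(a) = C1 + Integral(C2*airyai(a) + C3*airybi(a), a)


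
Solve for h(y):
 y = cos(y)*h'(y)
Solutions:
 h(y) = C1 + Integral(y/cos(y), y)


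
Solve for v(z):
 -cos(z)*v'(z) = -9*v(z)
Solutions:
 v(z) = C1*sqrt(sin(z) + 1)*(sin(z)^4 + 4*sin(z)^3 + 6*sin(z)^2 + 4*sin(z) + 1)/(sqrt(sin(z) - 1)*(sin(z)^4 - 4*sin(z)^3 + 6*sin(z)^2 - 4*sin(z) + 1))


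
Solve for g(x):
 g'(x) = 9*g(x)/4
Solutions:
 g(x) = C1*exp(9*x/4)


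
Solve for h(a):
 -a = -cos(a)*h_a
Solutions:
 h(a) = C1 + Integral(a/cos(a), a)


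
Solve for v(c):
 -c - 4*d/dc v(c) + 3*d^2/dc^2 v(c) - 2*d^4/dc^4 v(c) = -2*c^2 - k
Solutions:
 v(c) = C1 + C2*exp(c*((sqrt(14)/4 + 1)^(-1/3) + 2*(sqrt(14)/4 + 1)^(1/3))/4)*sin(sqrt(3)*c*(-2*(27*sqrt(14)/4 + 27)^(1/3) + 9/(27*sqrt(14)/4 + 27)^(1/3))/12) + C3*exp(c*((sqrt(14)/4 + 1)^(-1/3) + 2*(sqrt(14)/4 + 1)^(1/3))/4)*cos(sqrt(3)*c*(-2*(27*sqrt(14)/4 + 27)^(1/3) + 9/(27*sqrt(14)/4 + 27)^(1/3))/12) + C4*exp(-c*(1/(2*(sqrt(14)/4 + 1)^(1/3)) + (sqrt(14)/4 + 1)^(1/3))) + c^3/6 + c^2/4 + c*k/4 + 3*c/8


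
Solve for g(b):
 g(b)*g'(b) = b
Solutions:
 g(b) = -sqrt(C1 + b^2)
 g(b) = sqrt(C1 + b^2)


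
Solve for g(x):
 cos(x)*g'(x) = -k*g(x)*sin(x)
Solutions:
 g(x) = C1*exp(k*log(cos(x)))


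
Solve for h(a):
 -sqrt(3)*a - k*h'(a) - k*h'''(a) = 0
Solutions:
 h(a) = C1 + C2*sin(a) + C3*cos(a) - sqrt(3)*a^2/(2*k)


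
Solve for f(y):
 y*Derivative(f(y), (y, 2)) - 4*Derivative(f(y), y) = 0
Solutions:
 f(y) = C1 + C2*y^5


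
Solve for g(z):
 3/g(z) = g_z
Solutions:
 g(z) = -sqrt(C1 + 6*z)
 g(z) = sqrt(C1 + 6*z)


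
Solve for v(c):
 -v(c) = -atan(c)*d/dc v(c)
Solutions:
 v(c) = C1*exp(Integral(1/atan(c), c))


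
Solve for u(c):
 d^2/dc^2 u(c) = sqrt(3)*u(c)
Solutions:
 u(c) = C1*exp(-3^(1/4)*c) + C2*exp(3^(1/4)*c)


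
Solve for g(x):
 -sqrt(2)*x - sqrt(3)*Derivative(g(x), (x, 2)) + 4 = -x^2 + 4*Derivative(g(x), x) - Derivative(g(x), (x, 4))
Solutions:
 g(x) = C1 + C2*exp(-x*(sqrt(3)/(sqrt(4 - sqrt(3)/9) + 2)^(1/3) + 3*(sqrt(4 - sqrt(3)/9) + 2)^(1/3))/6)*sin(x*(-sqrt(3)*(sqrt(4 - sqrt(3)/9) + 2)^(1/3) + (sqrt(4 - sqrt(3)/9) + 2)^(-1/3))/2) + C3*exp(-x*(sqrt(3)/(sqrt(4 - sqrt(3)/9) + 2)^(1/3) + 3*(sqrt(4 - sqrt(3)/9) + 2)^(1/3))/6)*cos(x*(-sqrt(3)*(sqrt(4 - sqrt(3)/9) + 2)^(1/3) + (sqrt(4 - sqrt(3)/9) + 2)^(-1/3))/2) + C4*exp(x*(sqrt(3)/(3*(sqrt(4 - sqrt(3)/9) + 2)^(1/3)) + (sqrt(4 - sqrt(3)/9) + 2)^(1/3))) + x^3/12 - sqrt(2)*x^2/8 - sqrt(3)*x^2/16 + sqrt(6)*x/16 + 35*x/32


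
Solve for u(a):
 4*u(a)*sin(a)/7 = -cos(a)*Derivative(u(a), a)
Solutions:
 u(a) = C1*cos(a)^(4/7)


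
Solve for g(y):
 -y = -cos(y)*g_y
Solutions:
 g(y) = C1 + Integral(y/cos(y), y)


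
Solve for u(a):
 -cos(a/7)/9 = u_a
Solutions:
 u(a) = C1 - 7*sin(a/7)/9


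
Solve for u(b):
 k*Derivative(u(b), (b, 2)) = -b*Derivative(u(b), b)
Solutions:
 u(b) = C1 + C2*sqrt(k)*erf(sqrt(2)*b*sqrt(1/k)/2)


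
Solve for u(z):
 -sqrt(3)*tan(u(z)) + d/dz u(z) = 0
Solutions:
 u(z) = pi - asin(C1*exp(sqrt(3)*z))
 u(z) = asin(C1*exp(sqrt(3)*z))


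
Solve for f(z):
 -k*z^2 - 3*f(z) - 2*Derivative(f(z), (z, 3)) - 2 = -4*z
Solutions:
 f(z) = C3*exp(-2^(2/3)*3^(1/3)*z/2) - k*z^2/3 + 4*z/3 + (C1*sin(2^(2/3)*3^(5/6)*z/4) + C2*cos(2^(2/3)*3^(5/6)*z/4))*exp(2^(2/3)*3^(1/3)*z/4) - 2/3


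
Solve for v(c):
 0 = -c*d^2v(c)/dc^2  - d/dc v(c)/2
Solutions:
 v(c) = C1 + C2*sqrt(c)


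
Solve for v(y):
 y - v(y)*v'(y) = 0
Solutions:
 v(y) = -sqrt(C1 + y^2)
 v(y) = sqrt(C1 + y^2)


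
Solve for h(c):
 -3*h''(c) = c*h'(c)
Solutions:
 h(c) = C1 + C2*erf(sqrt(6)*c/6)


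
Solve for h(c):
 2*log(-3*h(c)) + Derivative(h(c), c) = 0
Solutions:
 Integral(1/(log(-_y) + log(3)), (_y, h(c)))/2 = C1 - c


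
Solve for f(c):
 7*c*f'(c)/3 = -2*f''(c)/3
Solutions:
 f(c) = C1 + C2*erf(sqrt(7)*c/2)


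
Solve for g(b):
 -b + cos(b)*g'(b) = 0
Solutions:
 g(b) = C1 + Integral(b/cos(b), b)


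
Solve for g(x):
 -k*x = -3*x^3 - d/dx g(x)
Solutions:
 g(x) = C1 + k*x^2/2 - 3*x^4/4


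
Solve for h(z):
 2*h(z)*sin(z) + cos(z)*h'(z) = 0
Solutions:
 h(z) = C1*cos(z)^2


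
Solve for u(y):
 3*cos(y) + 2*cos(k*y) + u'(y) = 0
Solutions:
 u(y) = C1 - 3*sin(y) - 2*sin(k*y)/k


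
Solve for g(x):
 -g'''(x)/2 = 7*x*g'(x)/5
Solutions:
 g(x) = C1 + Integral(C2*airyai(-14^(1/3)*5^(2/3)*x/5) + C3*airybi(-14^(1/3)*5^(2/3)*x/5), x)


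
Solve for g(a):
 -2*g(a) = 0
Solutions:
 g(a) = 0


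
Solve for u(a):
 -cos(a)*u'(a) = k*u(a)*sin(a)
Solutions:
 u(a) = C1*exp(k*log(cos(a)))


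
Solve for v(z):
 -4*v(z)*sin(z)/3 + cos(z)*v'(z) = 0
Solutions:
 v(z) = C1/cos(z)^(4/3)


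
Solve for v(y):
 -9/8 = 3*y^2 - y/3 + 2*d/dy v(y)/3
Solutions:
 v(y) = C1 - 3*y^3/2 + y^2/4 - 27*y/16


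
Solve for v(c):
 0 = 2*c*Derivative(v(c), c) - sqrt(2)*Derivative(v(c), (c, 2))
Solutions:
 v(c) = C1 + C2*erfi(2^(3/4)*c/2)


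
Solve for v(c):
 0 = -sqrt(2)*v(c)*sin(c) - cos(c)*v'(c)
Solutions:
 v(c) = C1*cos(c)^(sqrt(2))


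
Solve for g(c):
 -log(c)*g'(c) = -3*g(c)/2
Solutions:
 g(c) = C1*exp(3*li(c)/2)


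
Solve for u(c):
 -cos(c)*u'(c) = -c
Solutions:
 u(c) = C1 + Integral(c/cos(c), c)


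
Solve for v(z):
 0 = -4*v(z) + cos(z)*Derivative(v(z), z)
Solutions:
 v(z) = C1*(sin(z)^2 + 2*sin(z) + 1)/(sin(z)^2 - 2*sin(z) + 1)


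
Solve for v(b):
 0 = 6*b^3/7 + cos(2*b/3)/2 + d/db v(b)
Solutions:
 v(b) = C1 - 3*b^4/14 - 3*sin(2*b/3)/4


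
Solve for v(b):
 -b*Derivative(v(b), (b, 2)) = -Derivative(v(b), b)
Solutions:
 v(b) = C1 + C2*b^2


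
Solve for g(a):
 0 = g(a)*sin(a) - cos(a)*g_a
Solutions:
 g(a) = C1/cos(a)


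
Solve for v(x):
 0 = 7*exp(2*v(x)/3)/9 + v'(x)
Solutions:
 v(x) = 3*log(-sqrt(-1/(C1 - 7*x))) - 3*log(2) + 3*log(6)/2 + 3*log(3)
 v(x) = 3*log(-1/(C1 - 7*x))/2 - 3*log(2) + 3*log(6)/2 + 3*log(3)


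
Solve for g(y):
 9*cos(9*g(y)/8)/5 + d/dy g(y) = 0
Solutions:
 9*y/5 - 4*log(sin(9*g(y)/8) - 1)/9 + 4*log(sin(9*g(y)/8) + 1)/9 = C1


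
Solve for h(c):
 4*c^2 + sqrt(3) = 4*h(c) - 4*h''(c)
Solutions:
 h(c) = C1*exp(-c) + C2*exp(c) + c^2 + sqrt(3)/4 + 2


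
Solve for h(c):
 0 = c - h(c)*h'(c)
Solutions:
 h(c) = -sqrt(C1 + c^2)
 h(c) = sqrt(C1 + c^2)


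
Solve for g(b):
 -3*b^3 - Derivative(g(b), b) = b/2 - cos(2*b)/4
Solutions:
 g(b) = C1 - 3*b^4/4 - b^2/4 + sin(2*b)/8


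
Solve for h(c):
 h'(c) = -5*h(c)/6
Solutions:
 h(c) = C1*exp(-5*c/6)


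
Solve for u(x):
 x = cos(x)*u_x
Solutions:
 u(x) = C1 + Integral(x/cos(x), x)


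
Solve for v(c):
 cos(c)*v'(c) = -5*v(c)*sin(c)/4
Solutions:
 v(c) = C1*cos(c)^(5/4)


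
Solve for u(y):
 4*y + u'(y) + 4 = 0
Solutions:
 u(y) = C1 - 2*y^2 - 4*y


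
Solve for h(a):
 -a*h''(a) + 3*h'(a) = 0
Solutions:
 h(a) = C1 + C2*a^4


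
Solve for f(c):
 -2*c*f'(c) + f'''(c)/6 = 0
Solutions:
 f(c) = C1 + Integral(C2*airyai(12^(1/3)*c) + C3*airybi(12^(1/3)*c), c)


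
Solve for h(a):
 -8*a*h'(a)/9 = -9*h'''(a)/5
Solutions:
 h(a) = C1 + Integral(C2*airyai(2*3^(2/3)*5^(1/3)*a/9) + C3*airybi(2*3^(2/3)*5^(1/3)*a/9), a)


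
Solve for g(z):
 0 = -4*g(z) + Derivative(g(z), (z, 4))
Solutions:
 g(z) = C1*exp(-sqrt(2)*z) + C2*exp(sqrt(2)*z) + C3*sin(sqrt(2)*z) + C4*cos(sqrt(2)*z)


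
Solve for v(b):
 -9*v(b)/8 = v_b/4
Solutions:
 v(b) = C1*exp(-9*b/2)


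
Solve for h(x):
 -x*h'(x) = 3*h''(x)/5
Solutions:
 h(x) = C1 + C2*erf(sqrt(30)*x/6)


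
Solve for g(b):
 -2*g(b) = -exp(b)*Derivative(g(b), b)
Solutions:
 g(b) = C1*exp(-2*exp(-b))


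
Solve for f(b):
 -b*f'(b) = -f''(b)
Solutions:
 f(b) = C1 + C2*erfi(sqrt(2)*b/2)


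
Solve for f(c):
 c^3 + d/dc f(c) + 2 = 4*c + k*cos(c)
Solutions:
 f(c) = C1 - c^4/4 + 2*c^2 - 2*c + k*sin(c)


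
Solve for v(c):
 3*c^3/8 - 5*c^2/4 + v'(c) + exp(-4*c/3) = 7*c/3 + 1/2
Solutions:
 v(c) = C1 - 3*c^4/32 + 5*c^3/12 + 7*c^2/6 + c/2 + 3*exp(-4*c/3)/4


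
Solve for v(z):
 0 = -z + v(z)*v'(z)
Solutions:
 v(z) = -sqrt(C1 + z^2)
 v(z) = sqrt(C1 + z^2)


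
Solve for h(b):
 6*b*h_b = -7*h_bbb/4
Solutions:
 h(b) = C1 + Integral(C2*airyai(-2*3^(1/3)*7^(2/3)*b/7) + C3*airybi(-2*3^(1/3)*7^(2/3)*b/7), b)


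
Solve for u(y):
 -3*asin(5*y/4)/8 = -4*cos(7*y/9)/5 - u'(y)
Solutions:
 u(y) = C1 + 3*y*asin(5*y/4)/8 + 3*sqrt(16 - 25*y^2)/40 - 36*sin(7*y/9)/35


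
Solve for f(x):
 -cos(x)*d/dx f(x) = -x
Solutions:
 f(x) = C1 + Integral(x/cos(x), x)


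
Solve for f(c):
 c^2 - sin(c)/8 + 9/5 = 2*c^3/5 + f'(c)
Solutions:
 f(c) = C1 - c^4/10 + c^3/3 + 9*c/5 + cos(c)/8


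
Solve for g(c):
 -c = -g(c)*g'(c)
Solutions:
 g(c) = -sqrt(C1 + c^2)
 g(c) = sqrt(C1 + c^2)


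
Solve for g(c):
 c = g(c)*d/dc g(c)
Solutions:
 g(c) = -sqrt(C1 + c^2)
 g(c) = sqrt(C1 + c^2)


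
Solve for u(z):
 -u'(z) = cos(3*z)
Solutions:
 u(z) = C1 - sin(3*z)/3


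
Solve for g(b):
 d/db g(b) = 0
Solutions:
 g(b) = C1


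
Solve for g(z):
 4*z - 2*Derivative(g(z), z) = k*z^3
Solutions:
 g(z) = C1 - k*z^4/8 + z^2


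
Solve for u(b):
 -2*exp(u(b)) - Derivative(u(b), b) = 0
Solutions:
 u(b) = log(1/(C1 + 2*b))


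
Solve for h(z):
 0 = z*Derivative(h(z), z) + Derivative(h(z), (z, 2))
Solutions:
 h(z) = C1 + C2*erf(sqrt(2)*z/2)


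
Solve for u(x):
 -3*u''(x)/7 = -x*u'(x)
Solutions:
 u(x) = C1 + C2*erfi(sqrt(42)*x/6)


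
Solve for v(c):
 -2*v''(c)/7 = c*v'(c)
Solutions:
 v(c) = C1 + C2*erf(sqrt(7)*c/2)


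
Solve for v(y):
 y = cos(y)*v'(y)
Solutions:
 v(y) = C1 + Integral(y/cos(y), y)


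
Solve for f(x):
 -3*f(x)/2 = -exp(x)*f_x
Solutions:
 f(x) = C1*exp(-3*exp(-x)/2)


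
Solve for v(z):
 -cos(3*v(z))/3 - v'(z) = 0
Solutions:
 v(z) = -asin((C1 + exp(2*z))/(C1 - exp(2*z)))/3 + pi/3
 v(z) = asin((C1 + exp(2*z))/(C1 - exp(2*z)))/3


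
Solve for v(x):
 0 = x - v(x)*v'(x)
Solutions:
 v(x) = -sqrt(C1 + x^2)
 v(x) = sqrt(C1 + x^2)


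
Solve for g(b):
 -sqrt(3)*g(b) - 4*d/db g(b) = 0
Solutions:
 g(b) = C1*exp(-sqrt(3)*b/4)


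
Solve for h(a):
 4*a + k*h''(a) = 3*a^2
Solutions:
 h(a) = C1 + C2*a + a^4/(4*k) - 2*a^3/(3*k)


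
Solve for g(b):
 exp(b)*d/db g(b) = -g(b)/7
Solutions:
 g(b) = C1*exp(exp(-b)/7)


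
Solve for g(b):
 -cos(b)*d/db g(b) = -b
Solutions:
 g(b) = C1 + Integral(b/cos(b), b)


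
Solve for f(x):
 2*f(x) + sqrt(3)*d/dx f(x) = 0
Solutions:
 f(x) = C1*exp(-2*sqrt(3)*x/3)


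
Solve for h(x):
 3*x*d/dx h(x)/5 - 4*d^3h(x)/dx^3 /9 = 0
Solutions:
 h(x) = C1 + Integral(C2*airyai(3*50^(1/3)*x/10) + C3*airybi(3*50^(1/3)*x/10), x)


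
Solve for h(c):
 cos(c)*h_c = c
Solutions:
 h(c) = C1 + Integral(c/cos(c), c)


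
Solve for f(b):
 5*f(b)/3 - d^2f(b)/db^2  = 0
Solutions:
 f(b) = C1*exp(-sqrt(15)*b/3) + C2*exp(sqrt(15)*b/3)


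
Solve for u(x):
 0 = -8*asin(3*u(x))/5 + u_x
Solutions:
 Integral(1/asin(3*_y), (_y, u(x))) = C1 + 8*x/5


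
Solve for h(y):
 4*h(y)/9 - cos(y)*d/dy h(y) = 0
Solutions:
 h(y) = C1*(sin(y) + 1)^(2/9)/(sin(y) - 1)^(2/9)


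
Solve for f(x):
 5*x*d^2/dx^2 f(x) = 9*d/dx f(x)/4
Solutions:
 f(x) = C1 + C2*x^(29/20)


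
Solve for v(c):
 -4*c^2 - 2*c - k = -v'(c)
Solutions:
 v(c) = C1 + 4*c^3/3 + c^2 + c*k


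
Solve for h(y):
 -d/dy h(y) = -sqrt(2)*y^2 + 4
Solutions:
 h(y) = C1 + sqrt(2)*y^3/3 - 4*y


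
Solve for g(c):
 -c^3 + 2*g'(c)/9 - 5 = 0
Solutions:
 g(c) = C1 + 9*c^4/8 + 45*c/2


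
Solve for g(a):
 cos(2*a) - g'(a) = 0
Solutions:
 g(a) = C1 + sin(2*a)/2


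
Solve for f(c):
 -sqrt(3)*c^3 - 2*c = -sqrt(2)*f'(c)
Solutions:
 f(c) = C1 + sqrt(6)*c^4/8 + sqrt(2)*c^2/2


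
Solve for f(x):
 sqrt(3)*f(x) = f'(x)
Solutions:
 f(x) = C1*exp(sqrt(3)*x)


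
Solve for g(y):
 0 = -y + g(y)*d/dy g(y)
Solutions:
 g(y) = -sqrt(C1 + y^2)
 g(y) = sqrt(C1 + y^2)


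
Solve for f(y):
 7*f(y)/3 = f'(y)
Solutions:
 f(y) = C1*exp(7*y/3)


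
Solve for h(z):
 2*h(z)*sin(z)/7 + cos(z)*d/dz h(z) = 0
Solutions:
 h(z) = C1*cos(z)^(2/7)


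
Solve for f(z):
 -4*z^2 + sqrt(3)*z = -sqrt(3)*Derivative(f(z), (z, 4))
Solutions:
 f(z) = C1 + C2*z + C3*z^2 + C4*z^3 + sqrt(3)*z^6/270 - z^5/120


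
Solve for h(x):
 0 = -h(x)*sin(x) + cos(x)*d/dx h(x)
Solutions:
 h(x) = C1/cos(x)


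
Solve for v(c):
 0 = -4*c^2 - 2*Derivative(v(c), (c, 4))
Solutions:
 v(c) = C1 + C2*c + C3*c^2 + C4*c^3 - c^6/180


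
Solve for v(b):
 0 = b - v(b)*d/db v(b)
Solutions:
 v(b) = -sqrt(C1 + b^2)
 v(b) = sqrt(C1 + b^2)


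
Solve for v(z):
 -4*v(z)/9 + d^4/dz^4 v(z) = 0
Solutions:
 v(z) = C1*exp(-sqrt(6)*z/3) + C2*exp(sqrt(6)*z/3) + C3*sin(sqrt(6)*z/3) + C4*cos(sqrt(6)*z/3)


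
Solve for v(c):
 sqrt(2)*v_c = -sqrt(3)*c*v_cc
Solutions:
 v(c) = C1 + C2*c^(1 - sqrt(6)/3)


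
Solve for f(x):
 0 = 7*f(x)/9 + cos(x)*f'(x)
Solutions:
 f(x) = C1*(sin(x) - 1)^(7/18)/(sin(x) + 1)^(7/18)


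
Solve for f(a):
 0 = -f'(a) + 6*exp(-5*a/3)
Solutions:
 f(a) = C1 - 18*exp(-5*a/3)/5


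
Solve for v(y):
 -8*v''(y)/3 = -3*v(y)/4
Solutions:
 v(y) = C1*exp(-3*sqrt(2)*y/8) + C2*exp(3*sqrt(2)*y/8)


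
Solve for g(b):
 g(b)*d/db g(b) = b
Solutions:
 g(b) = -sqrt(C1 + b^2)
 g(b) = sqrt(C1 + b^2)


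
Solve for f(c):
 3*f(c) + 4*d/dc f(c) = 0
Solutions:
 f(c) = C1*exp(-3*c/4)


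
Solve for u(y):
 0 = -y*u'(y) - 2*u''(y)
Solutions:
 u(y) = C1 + C2*erf(y/2)


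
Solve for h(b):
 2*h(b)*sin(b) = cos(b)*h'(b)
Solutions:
 h(b) = C1/cos(b)^2


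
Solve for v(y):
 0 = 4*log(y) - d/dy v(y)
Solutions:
 v(y) = C1 + 4*y*log(y) - 4*y


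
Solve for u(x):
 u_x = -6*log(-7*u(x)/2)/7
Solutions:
 7*Integral(1/(log(-_y) - log(2) + log(7)), (_y, u(x)))/6 = C1 - x


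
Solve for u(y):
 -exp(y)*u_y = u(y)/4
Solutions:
 u(y) = C1*exp(exp(-y)/4)


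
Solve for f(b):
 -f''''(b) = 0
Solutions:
 f(b) = C1 + C2*b + C3*b^2 + C4*b^3


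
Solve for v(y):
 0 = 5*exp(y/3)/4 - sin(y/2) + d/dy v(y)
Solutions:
 v(y) = C1 - 15*exp(y/3)/4 - 2*cos(y/2)


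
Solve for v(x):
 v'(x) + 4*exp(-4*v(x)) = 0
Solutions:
 v(x) = log(-I*(C1 - 16*x)^(1/4))
 v(x) = log(I*(C1 - 16*x)^(1/4))
 v(x) = log(-(C1 - 16*x)^(1/4))
 v(x) = log(C1 - 16*x)/4


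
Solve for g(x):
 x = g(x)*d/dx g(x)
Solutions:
 g(x) = -sqrt(C1 + x^2)
 g(x) = sqrt(C1 + x^2)


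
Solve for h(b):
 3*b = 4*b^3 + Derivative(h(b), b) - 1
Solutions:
 h(b) = C1 - b^4 + 3*b^2/2 + b


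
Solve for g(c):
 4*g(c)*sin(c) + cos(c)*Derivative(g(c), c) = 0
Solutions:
 g(c) = C1*cos(c)^4


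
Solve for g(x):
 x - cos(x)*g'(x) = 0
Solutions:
 g(x) = C1 + Integral(x/cos(x), x)


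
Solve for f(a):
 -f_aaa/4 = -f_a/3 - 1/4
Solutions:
 f(a) = C1 + C2*exp(-2*sqrt(3)*a/3) + C3*exp(2*sqrt(3)*a/3) - 3*a/4


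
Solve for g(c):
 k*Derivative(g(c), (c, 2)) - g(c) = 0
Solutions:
 g(c) = C1*exp(-c*sqrt(1/k)) + C2*exp(c*sqrt(1/k))


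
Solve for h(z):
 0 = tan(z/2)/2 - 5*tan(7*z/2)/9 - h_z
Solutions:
 h(z) = C1 - log(cos(z/2)) + 10*log(cos(7*z/2))/63


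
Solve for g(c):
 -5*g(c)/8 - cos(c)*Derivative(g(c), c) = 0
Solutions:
 g(c) = C1*(sin(c) - 1)^(5/16)/(sin(c) + 1)^(5/16)


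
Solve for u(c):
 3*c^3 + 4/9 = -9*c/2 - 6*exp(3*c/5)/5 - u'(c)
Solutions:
 u(c) = C1 - 3*c^4/4 - 9*c^2/4 - 4*c/9 - 2*exp(3*c/5)


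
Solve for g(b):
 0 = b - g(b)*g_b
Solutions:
 g(b) = -sqrt(C1 + b^2)
 g(b) = sqrt(C1 + b^2)


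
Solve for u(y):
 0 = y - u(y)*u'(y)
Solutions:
 u(y) = -sqrt(C1 + y^2)
 u(y) = sqrt(C1 + y^2)


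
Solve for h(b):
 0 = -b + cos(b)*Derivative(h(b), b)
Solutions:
 h(b) = C1 + Integral(b/cos(b), b)


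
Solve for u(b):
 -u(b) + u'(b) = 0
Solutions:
 u(b) = C1*exp(b)


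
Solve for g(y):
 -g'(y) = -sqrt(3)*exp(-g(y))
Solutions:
 g(y) = log(C1 + sqrt(3)*y)


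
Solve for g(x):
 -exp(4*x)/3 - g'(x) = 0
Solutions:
 g(x) = C1 - exp(4*x)/12


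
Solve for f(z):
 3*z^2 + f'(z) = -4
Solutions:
 f(z) = C1 - z^3 - 4*z


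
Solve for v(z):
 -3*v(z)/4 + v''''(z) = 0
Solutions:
 v(z) = C1*exp(-sqrt(2)*3^(1/4)*z/2) + C2*exp(sqrt(2)*3^(1/4)*z/2) + C3*sin(sqrt(2)*3^(1/4)*z/2) + C4*cos(sqrt(2)*3^(1/4)*z/2)


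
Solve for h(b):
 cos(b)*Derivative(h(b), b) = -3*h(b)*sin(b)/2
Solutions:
 h(b) = C1*cos(b)^(3/2)


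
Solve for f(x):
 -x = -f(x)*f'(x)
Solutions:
 f(x) = -sqrt(C1 + x^2)
 f(x) = sqrt(C1 + x^2)


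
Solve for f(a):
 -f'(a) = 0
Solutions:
 f(a) = C1


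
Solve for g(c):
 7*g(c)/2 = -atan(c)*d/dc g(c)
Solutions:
 g(c) = C1*exp(-7*Integral(1/atan(c), c)/2)


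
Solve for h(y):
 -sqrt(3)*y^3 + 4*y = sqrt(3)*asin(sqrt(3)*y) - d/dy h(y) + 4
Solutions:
 h(y) = C1 + sqrt(3)*y^4/4 - 2*y^2 + 4*y + sqrt(3)*(y*asin(sqrt(3)*y) + sqrt(3)*sqrt(1 - 3*y^2)/3)


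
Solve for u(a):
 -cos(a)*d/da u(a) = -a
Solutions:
 u(a) = C1 + Integral(a/cos(a), a)


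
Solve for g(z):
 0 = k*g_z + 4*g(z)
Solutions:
 g(z) = C1*exp(-4*z/k)


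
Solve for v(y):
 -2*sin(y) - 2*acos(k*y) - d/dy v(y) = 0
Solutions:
 v(y) = C1 - 2*Piecewise((y*acos(k*y) - sqrt(-k^2*y^2 + 1)/k, Ne(k, 0)), (pi*y/2, True)) + 2*cos(y)


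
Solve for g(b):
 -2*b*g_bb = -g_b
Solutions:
 g(b) = C1 + C2*b^(3/2)


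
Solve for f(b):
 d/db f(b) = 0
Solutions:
 f(b) = C1


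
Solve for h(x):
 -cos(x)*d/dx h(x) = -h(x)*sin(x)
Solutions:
 h(x) = C1/cos(x)


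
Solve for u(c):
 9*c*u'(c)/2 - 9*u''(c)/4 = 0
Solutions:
 u(c) = C1 + C2*erfi(c)


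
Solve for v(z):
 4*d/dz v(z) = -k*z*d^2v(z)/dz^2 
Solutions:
 v(z) = C1 + z^(((re(k) - 4)*re(k) + im(k)^2)/(re(k)^2 + im(k)^2))*(C2*sin(4*log(z)*Abs(im(k))/(re(k)^2 + im(k)^2)) + C3*cos(4*log(z)*im(k)/(re(k)^2 + im(k)^2)))


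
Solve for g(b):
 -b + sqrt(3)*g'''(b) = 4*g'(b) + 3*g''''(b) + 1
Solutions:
 g(b) = C1 + C2*exp(b*((-sqrt(3)/9 + sqrt(-3 + (162 - sqrt(3))^2)/9 + 18)^(-1/3) + 2*sqrt(3) + 3*(-sqrt(3)/9 + sqrt(-3 + (162 - sqrt(3))^2)/9 + 18)^(1/3))/18)*sin(sqrt(3)*b*(-3*(-sqrt(3)/9 + sqrt(-4/27 + (36 - 2*sqrt(3)/9)^2)/2 + 18)^(1/3) + (-sqrt(3)/9 + sqrt(-4/27 + (36 - 2*sqrt(3)/9)^2)/2 + 18)^(-1/3))/18) + C3*exp(b*((-sqrt(3)/9 + sqrt(-3 + (162 - sqrt(3))^2)/9 + 18)^(-1/3) + 2*sqrt(3) + 3*(-sqrt(3)/9 + sqrt(-3 + (162 - sqrt(3))^2)/9 + 18)^(1/3))/18)*cos(sqrt(3)*b*(-3*(-sqrt(3)/9 + sqrt(-4/27 + (36 - 2*sqrt(3)/9)^2)/2 + 18)^(1/3) + (-sqrt(3)/9 + sqrt(-4/27 + (36 - 2*sqrt(3)/9)^2)/2 + 18)^(-1/3))/18) + C4*exp(b*(-3*(-sqrt(3)/9 + sqrt(-3 + (162 - sqrt(3))^2)/9 + 18)^(1/3) - 1/(-sqrt(3)/9 + sqrt(-3 + (162 - sqrt(3))^2)/9 + 18)^(1/3) + sqrt(3))/9) - b^2/8 - b/4


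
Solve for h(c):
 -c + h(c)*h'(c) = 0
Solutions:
 h(c) = -sqrt(C1 + c^2)
 h(c) = sqrt(C1 + c^2)


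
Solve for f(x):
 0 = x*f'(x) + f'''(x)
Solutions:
 f(x) = C1 + Integral(C2*airyai(-x) + C3*airybi(-x), x)


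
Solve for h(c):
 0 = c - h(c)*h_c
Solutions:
 h(c) = -sqrt(C1 + c^2)
 h(c) = sqrt(C1 + c^2)


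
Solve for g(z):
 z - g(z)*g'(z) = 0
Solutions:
 g(z) = -sqrt(C1 + z^2)
 g(z) = sqrt(C1 + z^2)


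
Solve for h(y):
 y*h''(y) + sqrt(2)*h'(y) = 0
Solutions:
 h(y) = C1 + C2*y^(1 - sqrt(2))


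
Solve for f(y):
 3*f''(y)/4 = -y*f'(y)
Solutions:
 f(y) = C1 + C2*erf(sqrt(6)*y/3)


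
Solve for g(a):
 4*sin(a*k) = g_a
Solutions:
 g(a) = C1 - 4*cos(a*k)/k


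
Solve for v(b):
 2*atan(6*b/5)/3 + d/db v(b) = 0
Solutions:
 v(b) = C1 - 2*b*atan(6*b/5)/3 + 5*log(36*b^2 + 25)/18


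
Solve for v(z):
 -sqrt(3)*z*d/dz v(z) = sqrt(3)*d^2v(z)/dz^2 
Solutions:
 v(z) = C1 + C2*erf(sqrt(2)*z/2)


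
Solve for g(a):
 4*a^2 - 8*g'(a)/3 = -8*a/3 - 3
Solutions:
 g(a) = C1 + a^3/2 + a^2/2 + 9*a/8


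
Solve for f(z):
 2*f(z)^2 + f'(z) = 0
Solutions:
 f(z) = 1/(C1 + 2*z)


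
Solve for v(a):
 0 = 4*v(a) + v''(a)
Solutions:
 v(a) = C1*sin(2*a) + C2*cos(2*a)


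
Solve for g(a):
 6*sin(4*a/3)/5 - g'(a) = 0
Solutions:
 g(a) = C1 - 9*cos(4*a/3)/10


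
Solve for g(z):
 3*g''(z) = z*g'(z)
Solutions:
 g(z) = C1 + C2*erfi(sqrt(6)*z/6)


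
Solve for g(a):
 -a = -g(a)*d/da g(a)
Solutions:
 g(a) = -sqrt(C1 + a^2)
 g(a) = sqrt(C1 + a^2)


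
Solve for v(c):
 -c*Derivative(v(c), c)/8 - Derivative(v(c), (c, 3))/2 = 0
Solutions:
 v(c) = C1 + Integral(C2*airyai(-2^(1/3)*c/2) + C3*airybi(-2^(1/3)*c/2), c)


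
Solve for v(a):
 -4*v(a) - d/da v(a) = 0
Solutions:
 v(a) = C1*exp(-4*a)


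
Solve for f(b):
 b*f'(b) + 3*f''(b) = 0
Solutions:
 f(b) = C1 + C2*erf(sqrt(6)*b/6)


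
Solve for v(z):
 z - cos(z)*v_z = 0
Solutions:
 v(z) = C1 + Integral(z/cos(z), z)


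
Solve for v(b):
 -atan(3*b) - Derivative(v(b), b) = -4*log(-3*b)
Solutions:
 v(b) = C1 + 4*b*log(-b) - b*atan(3*b) - 4*b + 4*b*log(3) + log(9*b^2 + 1)/6


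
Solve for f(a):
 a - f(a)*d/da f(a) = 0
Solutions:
 f(a) = -sqrt(C1 + a^2)
 f(a) = sqrt(C1 + a^2)


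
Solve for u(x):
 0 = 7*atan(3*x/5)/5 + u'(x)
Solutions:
 u(x) = C1 - 7*x*atan(3*x/5)/5 + 7*log(9*x^2 + 25)/6


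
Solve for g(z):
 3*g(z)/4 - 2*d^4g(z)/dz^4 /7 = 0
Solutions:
 g(z) = C1*exp(-42^(1/4)*z/2) + C2*exp(42^(1/4)*z/2) + C3*sin(42^(1/4)*z/2) + C4*cos(42^(1/4)*z/2)


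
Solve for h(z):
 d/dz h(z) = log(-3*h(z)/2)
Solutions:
 -Integral(1/(log(-_y) - log(2) + log(3)), (_y, h(z))) = C1 - z


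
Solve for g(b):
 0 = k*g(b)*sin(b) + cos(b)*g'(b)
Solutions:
 g(b) = C1*exp(k*log(cos(b)))


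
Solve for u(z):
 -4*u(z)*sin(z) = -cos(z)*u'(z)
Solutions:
 u(z) = C1/cos(z)^4


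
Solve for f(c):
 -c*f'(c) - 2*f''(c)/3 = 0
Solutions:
 f(c) = C1 + C2*erf(sqrt(3)*c/2)


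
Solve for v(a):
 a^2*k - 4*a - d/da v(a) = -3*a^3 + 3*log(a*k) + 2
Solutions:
 v(a) = C1 + 3*a^4/4 + a^3*k/3 - 2*a^2 - 3*a*log(a*k) + a


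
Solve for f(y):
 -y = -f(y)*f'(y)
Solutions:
 f(y) = -sqrt(C1 + y^2)
 f(y) = sqrt(C1 + y^2)


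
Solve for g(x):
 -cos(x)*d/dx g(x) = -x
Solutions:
 g(x) = C1 + Integral(x/cos(x), x)


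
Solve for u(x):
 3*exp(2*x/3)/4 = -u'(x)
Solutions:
 u(x) = C1 - 9*exp(2*x/3)/8


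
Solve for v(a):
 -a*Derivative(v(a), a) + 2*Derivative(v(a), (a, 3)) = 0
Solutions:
 v(a) = C1 + Integral(C2*airyai(2^(2/3)*a/2) + C3*airybi(2^(2/3)*a/2), a)


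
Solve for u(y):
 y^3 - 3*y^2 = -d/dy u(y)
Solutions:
 u(y) = C1 - y^4/4 + y^3


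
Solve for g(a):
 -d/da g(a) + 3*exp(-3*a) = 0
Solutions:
 g(a) = C1 - exp(-3*a)


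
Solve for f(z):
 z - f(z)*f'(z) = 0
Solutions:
 f(z) = -sqrt(C1 + z^2)
 f(z) = sqrt(C1 + z^2)


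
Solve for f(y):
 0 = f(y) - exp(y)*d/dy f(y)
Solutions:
 f(y) = C1*exp(-exp(-y))


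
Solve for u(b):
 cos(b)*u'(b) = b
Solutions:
 u(b) = C1 + Integral(b/cos(b), b)


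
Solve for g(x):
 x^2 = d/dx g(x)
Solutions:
 g(x) = C1 + x^3/3


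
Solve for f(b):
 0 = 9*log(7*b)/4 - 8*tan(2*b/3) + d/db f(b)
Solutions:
 f(b) = C1 - 9*b*log(b)/4 - 9*b*log(7)/4 + 9*b/4 - 12*log(cos(2*b/3))


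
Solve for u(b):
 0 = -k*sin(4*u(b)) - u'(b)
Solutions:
 u(b) = -acos((-C1 - exp(8*b*k))/(C1 - exp(8*b*k)))/4 + pi/2
 u(b) = acos((-C1 - exp(8*b*k))/(C1 - exp(8*b*k)))/4


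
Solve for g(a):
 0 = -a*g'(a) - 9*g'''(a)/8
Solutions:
 g(a) = C1 + Integral(C2*airyai(-2*3^(1/3)*a/3) + C3*airybi(-2*3^(1/3)*a/3), a)


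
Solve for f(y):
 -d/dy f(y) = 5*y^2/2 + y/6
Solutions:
 f(y) = C1 - 5*y^3/6 - y^2/12


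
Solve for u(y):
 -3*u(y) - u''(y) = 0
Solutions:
 u(y) = C1*sin(sqrt(3)*y) + C2*cos(sqrt(3)*y)


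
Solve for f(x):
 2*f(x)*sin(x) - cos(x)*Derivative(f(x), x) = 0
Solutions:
 f(x) = C1/cos(x)^2


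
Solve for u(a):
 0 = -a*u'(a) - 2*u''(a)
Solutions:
 u(a) = C1 + C2*erf(a/2)


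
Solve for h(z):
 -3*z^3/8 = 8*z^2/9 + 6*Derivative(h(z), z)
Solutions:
 h(z) = C1 - z^4/64 - 4*z^3/81


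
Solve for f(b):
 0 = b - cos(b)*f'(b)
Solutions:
 f(b) = C1 + Integral(b/cos(b), b)


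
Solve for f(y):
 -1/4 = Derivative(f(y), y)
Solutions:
 f(y) = C1 - y/4


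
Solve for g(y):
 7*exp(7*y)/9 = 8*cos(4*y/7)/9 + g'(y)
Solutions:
 g(y) = C1 + exp(7*y)/9 - 14*sin(4*y/7)/9


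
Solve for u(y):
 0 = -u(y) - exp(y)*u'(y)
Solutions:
 u(y) = C1*exp(exp(-y))


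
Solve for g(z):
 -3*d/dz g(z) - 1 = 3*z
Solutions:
 g(z) = C1 - z^2/2 - z/3


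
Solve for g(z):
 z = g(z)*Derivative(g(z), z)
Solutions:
 g(z) = -sqrt(C1 + z^2)
 g(z) = sqrt(C1 + z^2)


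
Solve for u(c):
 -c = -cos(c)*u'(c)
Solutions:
 u(c) = C1 + Integral(c/cos(c), c)


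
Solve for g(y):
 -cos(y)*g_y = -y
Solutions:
 g(y) = C1 + Integral(y/cos(y), y)


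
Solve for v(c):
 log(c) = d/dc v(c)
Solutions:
 v(c) = C1 + c*log(c) - c


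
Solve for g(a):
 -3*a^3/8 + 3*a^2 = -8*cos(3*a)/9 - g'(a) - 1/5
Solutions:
 g(a) = C1 + 3*a^4/32 - a^3 - a/5 - 8*sin(3*a)/27


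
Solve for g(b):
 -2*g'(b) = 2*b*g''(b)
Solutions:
 g(b) = C1 + C2*log(b)


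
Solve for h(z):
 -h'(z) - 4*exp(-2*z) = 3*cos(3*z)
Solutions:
 h(z) = C1 - sin(3*z) + 2*exp(-2*z)


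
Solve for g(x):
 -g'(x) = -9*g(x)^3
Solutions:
 g(x) = -sqrt(2)*sqrt(-1/(C1 + 9*x))/2
 g(x) = sqrt(2)*sqrt(-1/(C1 + 9*x))/2


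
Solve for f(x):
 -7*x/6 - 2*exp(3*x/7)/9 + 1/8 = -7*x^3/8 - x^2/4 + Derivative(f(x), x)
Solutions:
 f(x) = C1 + 7*x^4/32 + x^3/12 - 7*x^2/12 + x/8 - 14*exp(3*x/7)/27


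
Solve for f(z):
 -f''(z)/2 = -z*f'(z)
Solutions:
 f(z) = C1 + C2*erfi(z)


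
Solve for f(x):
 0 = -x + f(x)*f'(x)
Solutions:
 f(x) = -sqrt(C1 + x^2)
 f(x) = sqrt(C1 + x^2)


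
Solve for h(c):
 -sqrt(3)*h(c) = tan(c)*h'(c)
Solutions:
 h(c) = C1/sin(c)^(sqrt(3))


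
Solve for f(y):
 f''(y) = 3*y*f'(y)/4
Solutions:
 f(y) = C1 + C2*erfi(sqrt(6)*y/4)


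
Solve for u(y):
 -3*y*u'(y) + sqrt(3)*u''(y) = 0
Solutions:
 u(y) = C1 + C2*erfi(sqrt(2)*3^(1/4)*y/2)


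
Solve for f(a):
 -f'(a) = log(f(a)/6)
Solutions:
 -Integral(1/(-log(_y) + log(6)), (_y, f(a))) = C1 - a


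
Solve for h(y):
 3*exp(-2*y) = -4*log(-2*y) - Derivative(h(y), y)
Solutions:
 h(y) = C1 - 4*y*log(-y) + 4*y*(1 - log(2)) + 3*exp(-2*y)/2


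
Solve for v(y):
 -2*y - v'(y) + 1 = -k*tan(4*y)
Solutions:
 v(y) = C1 - k*log(cos(4*y))/4 - y^2 + y


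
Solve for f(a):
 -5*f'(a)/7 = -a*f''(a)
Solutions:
 f(a) = C1 + C2*a^(12/7)


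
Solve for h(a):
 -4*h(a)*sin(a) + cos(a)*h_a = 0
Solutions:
 h(a) = C1/cos(a)^4


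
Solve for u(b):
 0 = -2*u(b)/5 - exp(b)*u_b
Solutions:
 u(b) = C1*exp(2*exp(-b)/5)


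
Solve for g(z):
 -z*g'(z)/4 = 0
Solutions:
 g(z) = C1


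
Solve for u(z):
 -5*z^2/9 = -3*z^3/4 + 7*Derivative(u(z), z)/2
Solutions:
 u(z) = C1 + 3*z^4/56 - 10*z^3/189


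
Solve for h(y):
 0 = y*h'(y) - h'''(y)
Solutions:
 h(y) = C1 + Integral(C2*airyai(y) + C3*airybi(y), y)


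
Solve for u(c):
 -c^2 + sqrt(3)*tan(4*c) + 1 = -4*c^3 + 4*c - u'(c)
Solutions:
 u(c) = C1 - c^4 + c^3/3 + 2*c^2 - c + sqrt(3)*log(cos(4*c))/4


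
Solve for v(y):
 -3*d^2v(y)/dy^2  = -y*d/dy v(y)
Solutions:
 v(y) = C1 + C2*erfi(sqrt(6)*y/6)


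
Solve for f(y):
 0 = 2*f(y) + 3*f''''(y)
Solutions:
 f(y) = (C1*sin(6^(3/4)*y/6) + C2*cos(6^(3/4)*y/6))*exp(-6^(3/4)*y/6) + (C3*sin(6^(3/4)*y/6) + C4*cos(6^(3/4)*y/6))*exp(6^(3/4)*y/6)


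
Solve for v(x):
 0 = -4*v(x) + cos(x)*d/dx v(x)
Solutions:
 v(x) = C1*(sin(x)^2 + 2*sin(x) + 1)/(sin(x)^2 - 2*sin(x) + 1)


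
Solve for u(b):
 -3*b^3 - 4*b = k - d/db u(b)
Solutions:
 u(b) = C1 + 3*b^4/4 + 2*b^2 + b*k


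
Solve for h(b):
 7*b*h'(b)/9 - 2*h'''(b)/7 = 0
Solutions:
 h(b) = C1 + Integral(C2*airyai(12^(1/3)*7^(2/3)*b/6) + C3*airybi(12^(1/3)*7^(2/3)*b/6), b)


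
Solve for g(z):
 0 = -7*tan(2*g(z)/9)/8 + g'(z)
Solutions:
 g(z) = -9*asin(C1*exp(7*z/36))/2 + 9*pi/2
 g(z) = 9*asin(C1*exp(7*z/36))/2


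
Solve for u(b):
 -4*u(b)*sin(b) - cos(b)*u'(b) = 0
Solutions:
 u(b) = C1*cos(b)^4


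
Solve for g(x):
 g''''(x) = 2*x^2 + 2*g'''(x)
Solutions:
 g(x) = C1 + C2*x + C3*x^2 + C4*exp(2*x) - x^5/60 - x^4/24 - x^3/12


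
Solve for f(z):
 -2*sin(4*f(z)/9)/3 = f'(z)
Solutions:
 2*z/3 + 9*log(cos(4*f(z)/9) - 1)/8 - 9*log(cos(4*f(z)/9) + 1)/8 = C1


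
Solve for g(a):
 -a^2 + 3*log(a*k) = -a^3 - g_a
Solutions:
 g(a) = C1 - a^4/4 + a^3/3 - 3*a*log(a*k) + 3*a


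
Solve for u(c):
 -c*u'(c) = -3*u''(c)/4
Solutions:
 u(c) = C1 + C2*erfi(sqrt(6)*c/3)


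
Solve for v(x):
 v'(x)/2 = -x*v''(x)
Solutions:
 v(x) = C1 + C2*sqrt(x)


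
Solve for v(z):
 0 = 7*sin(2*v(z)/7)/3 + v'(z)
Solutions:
 7*z/3 + 7*log(cos(2*v(z)/7) - 1)/4 - 7*log(cos(2*v(z)/7) + 1)/4 = C1


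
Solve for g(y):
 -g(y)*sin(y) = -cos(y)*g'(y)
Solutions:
 g(y) = C1/cos(y)


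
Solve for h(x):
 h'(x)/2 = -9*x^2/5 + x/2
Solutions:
 h(x) = C1 - 6*x^3/5 + x^2/2


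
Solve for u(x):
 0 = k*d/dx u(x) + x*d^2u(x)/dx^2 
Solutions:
 u(x) = C1 + x^(1 - re(k))*(C2*sin(log(x)*Abs(im(k))) + C3*cos(log(x)*im(k)))


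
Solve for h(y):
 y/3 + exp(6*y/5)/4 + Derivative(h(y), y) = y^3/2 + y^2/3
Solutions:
 h(y) = C1 + y^4/8 + y^3/9 - y^2/6 - 5*exp(6*y/5)/24


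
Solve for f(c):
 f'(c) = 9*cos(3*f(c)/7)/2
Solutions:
 -9*c/2 - 7*log(sin(3*f(c)/7) - 1)/6 + 7*log(sin(3*f(c)/7) + 1)/6 = C1


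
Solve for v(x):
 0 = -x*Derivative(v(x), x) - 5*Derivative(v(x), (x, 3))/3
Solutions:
 v(x) = C1 + Integral(C2*airyai(-3^(1/3)*5^(2/3)*x/5) + C3*airybi(-3^(1/3)*5^(2/3)*x/5), x)


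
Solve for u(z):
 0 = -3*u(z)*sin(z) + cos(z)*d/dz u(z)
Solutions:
 u(z) = C1/cos(z)^3


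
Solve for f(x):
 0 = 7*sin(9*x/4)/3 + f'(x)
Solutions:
 f(x) = C1 + 28*cos(9*x/4)/27


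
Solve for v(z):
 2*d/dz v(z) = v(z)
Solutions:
 v(z) = C1*exp(z/2)


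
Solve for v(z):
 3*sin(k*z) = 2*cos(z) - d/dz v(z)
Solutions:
 v(z) = C1 + 2*sin(z) + 3*cos(k*z)/k


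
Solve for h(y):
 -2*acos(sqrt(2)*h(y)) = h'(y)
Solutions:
 Integral(1/acos(sqrt(2)*_y), (_y, h(y))) = C1 - 2*y


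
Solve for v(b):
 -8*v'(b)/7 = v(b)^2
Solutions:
 v(b) = 8/(C1 + 7*b)


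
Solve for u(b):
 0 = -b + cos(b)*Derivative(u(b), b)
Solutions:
 u(b) = C1 + Integral(b/cos(b), b)


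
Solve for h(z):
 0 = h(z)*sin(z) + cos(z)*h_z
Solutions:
 h(z) = C1*cos(z)


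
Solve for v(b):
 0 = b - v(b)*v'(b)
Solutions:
 v(b) = -sqrt(C1 + b^2)
 v(b) = sqrt(C1 + b^2)


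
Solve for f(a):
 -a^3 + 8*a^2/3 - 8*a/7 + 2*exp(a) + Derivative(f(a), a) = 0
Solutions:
 f(a) = C1 + a^4/4 - 8*a^3/9 + 4*a^2/7 - 2*exp(a)


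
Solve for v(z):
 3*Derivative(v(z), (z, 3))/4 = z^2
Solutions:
 v(z) = C1 + C2*z + C3*z^2 + z^5/45


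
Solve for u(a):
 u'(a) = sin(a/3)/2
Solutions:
 u(a) = C1 - 3*cos(a/3)/2


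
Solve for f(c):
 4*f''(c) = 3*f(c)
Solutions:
 f(c) = C1*exp(-sqrt(3)*c/2) + C2*exp(sqrt(3)*c/2)


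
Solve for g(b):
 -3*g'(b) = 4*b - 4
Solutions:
 g(b) = C1 - 2*b^2/3 + 4*b/3


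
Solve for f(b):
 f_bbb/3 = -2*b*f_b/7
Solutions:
 f(b) = C1 + Integral(C2*airyai(-6^(1/3)*7^(2/3)*b/7) + C3*airybi(-6^(1/3)*7^(2/3)*b/7), b)


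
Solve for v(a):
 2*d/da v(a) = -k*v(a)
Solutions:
 v(a) = C1*exp(-a*k/2)


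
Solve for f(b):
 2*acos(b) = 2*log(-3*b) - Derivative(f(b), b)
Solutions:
 f(b) = C1 + 2*b*log(-b) - 2*b*acos(b) - 2*b + 2*b*log(3) + 2*sqrt(1 - b^2)


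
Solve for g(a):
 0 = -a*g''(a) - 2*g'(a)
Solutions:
 g(a) = C1 + C2/a


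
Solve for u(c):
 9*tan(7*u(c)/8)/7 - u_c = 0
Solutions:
 u(c) = -8*asin(C1*exp(9*c/8))/7 + 8*pi/7
 u(c) = 8*asin(C1*exp(9*c/8))/7


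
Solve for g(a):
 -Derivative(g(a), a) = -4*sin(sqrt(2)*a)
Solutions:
 g(a) = C1 - 2*sqrt(2)*cos(sqrt(2)*a)


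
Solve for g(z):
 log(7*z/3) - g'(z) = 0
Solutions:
 g(z) = C1 + z*log(z) - z + z*log(7/3)


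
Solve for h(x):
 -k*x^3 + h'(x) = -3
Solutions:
 h(x) = C1 + k*x^4/4 - 3*x


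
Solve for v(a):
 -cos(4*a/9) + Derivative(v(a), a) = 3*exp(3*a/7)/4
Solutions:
 v(a) = C1 + 7*exp(3*a/7)/4 + 9*sin(4*a/9)/4


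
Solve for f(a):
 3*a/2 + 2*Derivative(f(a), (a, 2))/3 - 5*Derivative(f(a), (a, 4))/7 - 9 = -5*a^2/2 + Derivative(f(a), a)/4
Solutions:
 f(a) = C1 + C2*exp(35^(1/3)*a*(8*35^(1/3)/(sqrt(305) + 135)^(1/3) + (sqrt(305) + 135)^(1/3))/60)*sin(sqrt(3)*35^(1/3)*a*(-(sqrt(305) + 135)^(1/3) + 8*35^(1/3)/(sqrt(305) + 135)^(1/3))/60) + C3*exp(35^(1/3)*a*(8*35^(1/3)/(sqrt(305) + 135)^(1/3) + (sqrt(305) + 135)^(1/3))/60)*cos(sqrt(3)*35^(1/3)*a*(-(sqrt(305) + 135)^(1/3) + 8*35^(1/3)/(sqrt(305) + 135)^(1/3))/60) + C4*exp(-35^(1/3)*a*(8*35^(1/3)/(sqrt(305) + 135)^(1/3) + (sqrt(305) + 135)^(1/3))/30) + 10*a^3/3 + 89*a^2/3 + 1100*a/9


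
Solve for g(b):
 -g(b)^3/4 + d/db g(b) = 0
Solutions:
 g(b) = -sqrt(2)*sqrt(-1/(C1 + b))
 g(b) = sqrt(2)*sqrt(-1/(C1 + b))


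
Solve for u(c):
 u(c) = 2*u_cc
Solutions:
 u(c) = C1*exp(-sqrt(2)*c/2) + C2*exp(sqrt(2)*c/2)


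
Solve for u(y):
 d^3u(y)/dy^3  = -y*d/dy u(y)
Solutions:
 u(y) = C1 + Integral(C2*airyai(-y) + C3*airybi(-y), y)


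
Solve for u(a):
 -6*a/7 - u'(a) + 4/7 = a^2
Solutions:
 u(a) = C1 - a^3/3 - 3*a^2/7 + 4*a/7


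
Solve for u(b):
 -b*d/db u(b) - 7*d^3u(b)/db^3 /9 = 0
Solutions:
 u(b) = C1 + Integral(C2*airyai(-21^(2/3)*b/7) + C3*airybi(-21^(2/3)*b/7), b)


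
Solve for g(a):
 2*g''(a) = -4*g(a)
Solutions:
 g(a) = C1*sin(sqrt(2)*a) + C2*cos(sqrt(2)*a)


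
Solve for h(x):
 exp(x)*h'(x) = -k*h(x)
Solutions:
 h(x) = C1*exp(k*exp(-x))


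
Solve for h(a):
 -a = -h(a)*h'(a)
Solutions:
 h(a) = -sqrt(C1 + a^2)
 h(a) = sqrt(C1 + a^2)


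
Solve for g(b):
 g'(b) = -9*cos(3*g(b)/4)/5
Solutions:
 9*b/5 - 2*log(sin(3*g(b)/4) - 1)/3 + 2*log(sin(3*g(b)/4) + 1)/3 = C1


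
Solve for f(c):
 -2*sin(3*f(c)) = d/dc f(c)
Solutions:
 f(c) = -acos((-C1 - exp(12*c))/(C1 - exp(12*c)))/3 + 2*pi/3
 f(c) = acos((-C1 - exp(12*c))/(C1 - exp(12*c)))/3
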